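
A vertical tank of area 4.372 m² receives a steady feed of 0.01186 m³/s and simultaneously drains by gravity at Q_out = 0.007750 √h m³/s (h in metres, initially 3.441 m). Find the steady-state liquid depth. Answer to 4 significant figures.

2.342 m

A dh/dt = Q_in − 0.007750 √h. Steady state requires inflow = outflow:
Q_in = 0.007750 √h_ss ⇒ √h_ss = 0.01186/0.007750 = 1.53032.
h_ss = 1.53032² = 2.34189 m. (Since h₀ = 3.441 m > h_ss, the level will fall toward this value.)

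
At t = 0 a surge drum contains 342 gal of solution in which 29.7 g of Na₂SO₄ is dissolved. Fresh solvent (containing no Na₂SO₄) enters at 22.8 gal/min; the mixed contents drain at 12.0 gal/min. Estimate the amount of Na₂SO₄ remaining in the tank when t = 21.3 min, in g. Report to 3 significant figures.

16.8 g

Total volume: dV/dt = Q_in − Q_out = 10.800 gal/min, so V(t) = 342 + 10.800 t and V(21.3) = 572.04 gal.
Species balance (pure solvent in): dm/dt = −Q_out · m/V(t).
dm/m = −Q_out dt/(V₀ + 10.800 t); integrating gives ln(m/m₀) = −(Q_out/(Q_in−Q_out)) ln(V/V₀).
m = m₀ (V₀/V)^(Q_out/(Q_in−Q_out)) = 29.7 × (342/572.04)^(1.1111) = 16.770 g.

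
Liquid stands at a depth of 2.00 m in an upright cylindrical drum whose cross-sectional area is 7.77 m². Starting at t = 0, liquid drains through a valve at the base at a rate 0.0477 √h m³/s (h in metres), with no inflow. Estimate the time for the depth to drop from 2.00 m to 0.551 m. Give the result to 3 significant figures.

219 s

A dh/dt = −Q_out = −0.0477 √h.
∫ h^(−1/2) dh = −(0.0477/A) ∫ dt, giving 2√h = 2√h₀ − (0.0477/A) t.
t = 2A(√h₀ − √h)/0.0477 = 2·7.77·(√2.00 − √0.551)/0.0477
  = 15.540 × (1.4142 − 0.74229) / 0.0477 = 218.90 s.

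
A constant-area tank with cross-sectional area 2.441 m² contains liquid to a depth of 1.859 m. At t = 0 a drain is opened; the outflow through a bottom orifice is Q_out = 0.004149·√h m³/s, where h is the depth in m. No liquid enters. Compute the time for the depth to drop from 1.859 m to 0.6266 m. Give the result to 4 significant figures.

672.9 s

Accumulation of liquid (constant cross-section A): A dh/dt = −0.004149 √h.
Separate and integrate: 2(√h − √h₀) = −(0.004149/A) t.
t = 2A(√h₀ − √h)/0.004149 = 2·2.441·(√1.859 − √0.6266)/0.004149
  = 4.88200 × (1.36345 − 0.791581) / 0.004149 = 672.903 s.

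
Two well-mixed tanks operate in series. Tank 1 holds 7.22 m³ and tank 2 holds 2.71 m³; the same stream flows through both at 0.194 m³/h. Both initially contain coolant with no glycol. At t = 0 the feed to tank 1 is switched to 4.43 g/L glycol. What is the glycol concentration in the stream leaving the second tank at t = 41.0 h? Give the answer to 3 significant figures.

Species balance on tank i: dCᵢ/dt = (Cᵢ₋₁ − Cᵢ)/τᵢ with τᵢ = Vᵢ/Q.
τ₁ = 7.22/0.194 = 37.216 h; τ₂ = 2.71/0.194 = 13.969 h.
Solving the cascade with C₁(0)=C₂(0)=0 gives C₂(t) = C_in[1 − (τ₁ e^(−t/τ₁) − τ₂ e^(−t/τ₂))/(τ₁ − τ₂)].
At t = 41.0: e^(−t/τ₁) = 0.33232, e^(−t/τ₂) = 0.053128.
C₂ = 4.43·[1 − (37.216·0.33232 − 13.969·0.053128)/(23.247)] = 4.43·0.49992 = 2.2146 g/L.

2.21 g/L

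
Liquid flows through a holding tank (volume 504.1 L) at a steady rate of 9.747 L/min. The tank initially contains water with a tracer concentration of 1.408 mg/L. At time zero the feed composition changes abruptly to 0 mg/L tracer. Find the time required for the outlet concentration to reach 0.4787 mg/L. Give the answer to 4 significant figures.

55.80 min

Species balance: V dC/dt = Q(C_in − C) ⇒ τ = V/Q = 51.7185 min.
C(t) = C_in + (C₀ − C_in) e^(−t/τ). Set C = 0.4787 and solve for t:
e^(−t/τ) = (C − C_in)/(C₀ − C_in) = (0.4787 − 0)/(1.408 − 0) = 0.339986
t = −τ ln(…) = 51.7185 × 1.07885 = 55.7966 min.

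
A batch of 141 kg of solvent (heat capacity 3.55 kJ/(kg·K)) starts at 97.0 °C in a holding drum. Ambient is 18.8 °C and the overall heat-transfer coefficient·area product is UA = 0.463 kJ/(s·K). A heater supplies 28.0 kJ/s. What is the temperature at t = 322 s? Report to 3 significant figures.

92.4 °C

Heat balance on the well-mixed liquid: M c_p dT/dt = −UA(T − T_amb) + Q̇.
dT/dt = (T_ss − T)/τ with T_ss = T_amb + Q̇/UA = 18.8 + 28.0/0.463 = 79.275 °C, τ = M c_p/UA = 141·3.55/0.463 = 1081.1 s.
T approaches T_ss exponentially: T(t) = T_ss + (T₀ − T_ss) e^(−t/τ).
T(322) = 79.275 + (17.725)·0.74242 = 92.434 °C.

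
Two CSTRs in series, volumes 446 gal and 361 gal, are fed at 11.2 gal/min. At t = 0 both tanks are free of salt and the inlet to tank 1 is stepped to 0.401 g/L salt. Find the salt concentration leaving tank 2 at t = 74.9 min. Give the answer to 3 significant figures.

0.247 g/L

Each tank obeys Vᵢ dCᵢ/dt = Q(Cᵢ₋₁ − Cᵢ), so τᵢ = Vᵢ/Q.
τ₁ = 446/11.2 = 39.821 min; τ₂ = 361/11.2 = 32.232 min.
Tank 1: C₁ = C_in(1 − e^(−t/τ₁)). Tank 2 (τ₁ ≠ τ₂): C₂ = C_in[1 − (τ₁ e^(−t/τ₁) − τ₂ e^(−t/τ₂))/(τ₁ − τ₂)].
At t = 74.9: e^(−t/τ₁) = 0.15245, e^(−t/τ₂) = 0.097904.
C₂ = 0.401·[1 − (39.821·0.15245 − 32.232·0.097904)/(7.5893)] = 0.401·0.61587 = 0.24696 g/L.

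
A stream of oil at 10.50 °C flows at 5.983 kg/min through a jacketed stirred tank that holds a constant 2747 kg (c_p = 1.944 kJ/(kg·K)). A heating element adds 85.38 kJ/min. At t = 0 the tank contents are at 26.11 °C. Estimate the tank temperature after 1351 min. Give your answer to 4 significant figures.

Heat balance on the well-mixed liquid: M c_p dT/dt = ṁ c_p (T_in − T) + 85.38.
τ = M/ṁ = 459.134 min; T_ss = T_in + Q̇/(ṁ c_p) = 10.50 + 85.38/(5.983·1.944) = 17.8408 °C.
This is linear first-order; T(t) = T_ss + (T₀ − T_ss) e^(−t/τ).
T(1351) = 17.8408 + (8.26924)·e^(−1351/459.134) = 17.8408 + (8.26924)·0.0527340 = 18.2768 °C.

18.28 °C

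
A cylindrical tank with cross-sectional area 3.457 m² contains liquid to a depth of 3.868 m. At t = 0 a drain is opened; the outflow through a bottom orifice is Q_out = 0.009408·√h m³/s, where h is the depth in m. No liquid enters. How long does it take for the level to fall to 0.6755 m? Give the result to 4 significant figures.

A dh/dt = −Q_out = −0.009408 √h.
∫ h^(−1/2) dh = −(0.009408/A) ∫ dt, giving 2√h = 2√h₀ − (0.009408/A) t.
t = 2A(√h₀ − √h)/0.009408 = 2·3.457·(√3.868 − √0.6755)/0.009408
  = 6.91400 × (1.96672 − 0.821888) / 0.009408 = 841.347 s.

841.3 s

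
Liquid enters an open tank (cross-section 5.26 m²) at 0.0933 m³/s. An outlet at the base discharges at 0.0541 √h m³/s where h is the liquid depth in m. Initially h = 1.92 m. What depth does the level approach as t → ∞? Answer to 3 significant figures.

2.97 m

Level balance: A dh/dt = 0.0933 − 0.0541 √h. Setting dh/dt = 0:
Q_in = 0.0541 √h_ss ⇒ √h_ss = 0.0933/0.0541 = 1.7246.
h_ss = 1.7246² = 2.9742 m. (Since h₀ = 1.92 m < h_ss, the level will rise toward this value.)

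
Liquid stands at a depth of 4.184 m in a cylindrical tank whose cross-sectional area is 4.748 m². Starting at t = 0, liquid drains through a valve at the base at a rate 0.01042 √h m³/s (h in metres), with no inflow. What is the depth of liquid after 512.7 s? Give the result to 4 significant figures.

2.199 m

With no inflow, A dh/dt = −0.01042 √h.
This is separable: 2 d(√h)/dt = −0.01042/A, so √h = √h₀ − (0.01042/(2A)) t.
√h = √4.184 − 0.01042·512.7/(2·4.748) = 2.04548 − 0.562588 = 1.48290.
h = 1.48290² = 2.19898 m.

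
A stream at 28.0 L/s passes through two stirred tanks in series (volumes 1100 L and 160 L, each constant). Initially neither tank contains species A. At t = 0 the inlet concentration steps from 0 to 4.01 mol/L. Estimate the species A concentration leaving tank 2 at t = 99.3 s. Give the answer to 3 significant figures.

3.64 mol/L

Species balance on tank i: dCᵢ/dt = (Cᵢ₋₁ − Cᵢ)/τᵢ with τᵢ = Vᵢ/Q.
τ₁ = 1100/28.0 = 39.286 s; τ₂ = 160/28.0 = 5.7143 s.
Solving the cascade with C₁(0)=C₂(0)=0 gives C₂(t) = C_in[1 − (τ₁ e^(−t/τ₁) − τ₂ e^(−t/τ₂))/(τ₁ − τ₂)].
At t = 99.3: e^(−t/τ₁) = 0.079848, e^(−t/τ₂) = 2.8382e-08.
C₂ = 4.01·[1 − (39.286·0.079848 − 5.7143·2.8382e-08)/(33.571)] = 4.01·0.90656 = 3.6353 mol/L.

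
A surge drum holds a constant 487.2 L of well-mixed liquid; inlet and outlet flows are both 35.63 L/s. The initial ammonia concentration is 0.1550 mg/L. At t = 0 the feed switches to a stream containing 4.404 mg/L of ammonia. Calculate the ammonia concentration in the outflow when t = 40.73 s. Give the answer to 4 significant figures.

Unsteady species balance (constant V, well mixed): V dC/dt = Q(C_in − C).
Time constant τ = V/Q = 487.2/35.63 = 13.6739 s.
Solution: C(t) = C_in + (C₀ − C_in) e^(−t/τ).
C(40.73) = 4.404 + (0.1550 − 4.404)·e^(−40.73/13.6739) = 4.404 + (-4.24900)·0.0508602 = 4.18789 mg/L.

4.188 mg/L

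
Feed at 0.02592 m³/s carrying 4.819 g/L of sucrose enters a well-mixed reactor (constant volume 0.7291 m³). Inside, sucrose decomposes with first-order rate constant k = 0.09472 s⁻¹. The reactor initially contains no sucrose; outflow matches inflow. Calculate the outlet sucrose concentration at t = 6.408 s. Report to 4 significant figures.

Accumulation = in − out − consumed: V dC/dt = Q C_in − Q C − k V C.
dC/dt = (Q/V) C_in − (Q/V + k) C; effective rate a = Q/V + k = 0.0355507 + 0.09472 = 0.130271 s⁻¹.
C_ss = Q C_in/(Q + kV) = 1.31510 g/L; C(t) = C_ss + (C₀ − C_ss) e^(−a t).
C(6.408) = 1.31510 + (-1.31510)·e^(−0.130271·6.408) = 1.31510 + (-1.31510)·0.433972 = 0.744382 g/L.

0.7444 g/L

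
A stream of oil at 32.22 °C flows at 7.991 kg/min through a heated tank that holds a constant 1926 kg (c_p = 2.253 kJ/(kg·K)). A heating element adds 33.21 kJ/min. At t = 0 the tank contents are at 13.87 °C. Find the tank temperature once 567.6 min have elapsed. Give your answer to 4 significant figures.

32.15 °C

M c_p dT/dt = ṁ c_p (T_in − T) + Q̇.
Rearrange: dT/dt = (T_ss − T)/τ with τ = M/ṁ = 241.021 min and T_ss = T_in + Q̇/(ṁ c_p) = 34.0646 °C.
This is linear first-order; T(t) = T_ss + (T₀ − T_ss) e^(−t/τ).
T(567.6) = 34.0646 + (-20.1946)·e^(−567.6/241.021) = 34.0646 + (-20.1946)·0.0948954 = 32.1482 °C.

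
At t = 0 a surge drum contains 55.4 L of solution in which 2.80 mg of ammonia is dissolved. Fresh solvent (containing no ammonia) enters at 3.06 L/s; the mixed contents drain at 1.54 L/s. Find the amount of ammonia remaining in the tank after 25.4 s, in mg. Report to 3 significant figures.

1.64 mg

Total volume: dV/dt = Q_in − Q_out = 1.5200 L/s, so V(t) = 55.4 + 1.5200 t and V(25.4) = 94.008 L.
Solute balance: dm/dt = 0 − Q_out C = −Q_out m/V(t).
dm/m = −Q_out dt/(V₀ + 1.5200 t); integrating gives ln(m/m₀) = −(Q_out/(Q_in−Q_out)) ln(V/V₀).
m = m₀ (V₀/V)^(Q_out/(Q_in−Q_out)) = 2.80 × (55.4/94.008)^(1.0132) = 1.6386 mg.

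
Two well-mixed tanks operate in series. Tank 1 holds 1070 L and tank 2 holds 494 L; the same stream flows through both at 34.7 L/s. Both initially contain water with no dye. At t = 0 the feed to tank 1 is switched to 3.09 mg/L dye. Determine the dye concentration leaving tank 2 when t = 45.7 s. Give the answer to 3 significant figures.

1.89 mg/L

Each tank obeys Vᵢ dCᵢ/dt = Q(Cᵢ₋₁ − Cᵢ), so τᵢ = Vᵢ/Q.
τ₁ = 1070/34.7 = 30.836 s; τ₂ = 494/34.7 = 14.236 s.
Tank 1: C₁ = C_in(1 − e^(−t/τ₁)). Tank 2 (τ₁ ≠ τ₂): C₂ = C_in[1 − (τ₁ e^(−t/τ₁) − τ₂ e^(−t/τ₂))/(τ₁ − τ₂)].
At t = 45.7: e^(−t/τ₁) = 0.22717, e^(−t/τ₂) = 0.040353.
C₂ = 3.09·[1 − (30.836·0.22717 − 14.236·0.040353)/(16.599)] = 3.09·0.61260 = 1.8929 mg/L.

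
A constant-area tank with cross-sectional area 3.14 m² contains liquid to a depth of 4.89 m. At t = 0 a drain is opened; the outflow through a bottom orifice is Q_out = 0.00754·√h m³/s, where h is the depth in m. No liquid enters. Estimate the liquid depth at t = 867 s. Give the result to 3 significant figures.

Mass balance (ρ constant): A dh/dt = −0.00754 √h.
Separate and integrate: 2(√h − √h₀) = −(0.00754/A) t.
√h = √4.89 − 0.00754·867/(2·3.14) = 2.2113 − 1.0410 = 1.1704.
h = 1.1704² = 1.3698 m.

1.37 m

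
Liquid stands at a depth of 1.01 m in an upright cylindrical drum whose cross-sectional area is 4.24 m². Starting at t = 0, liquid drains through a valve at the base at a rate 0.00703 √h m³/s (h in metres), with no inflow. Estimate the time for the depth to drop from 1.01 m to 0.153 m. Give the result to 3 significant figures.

Mass balance (ρ constant): A dh/dt = −0.00703 √h.
∫ h^(−1/2) dh = −(0.00703/A) ∫ dt, giving 2√h = 2√h₀ − (0.00703/A) t.
t = 2A(√h₀ − √h)/0.00703 = 2·4.24·(√1.01 − √0.153)/0.00703
  = 8.4800 × (1.0050 − 0.39115) / 0.00703 = 740.44 s.

740 s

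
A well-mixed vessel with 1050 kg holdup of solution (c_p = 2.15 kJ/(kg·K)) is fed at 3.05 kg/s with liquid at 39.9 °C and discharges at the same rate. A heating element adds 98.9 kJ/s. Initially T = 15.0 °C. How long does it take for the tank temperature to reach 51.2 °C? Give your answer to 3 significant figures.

Heat balance on the well-mixed liquid: M c_p dT/dt = ṁ c_p (T_in − T) + 98.9.
τ = M/ṁ = 344.26 s; T_ss = T_in + Q̇/(ṁ c_p) = 54.982 °C.
T(t) = T_ss + (T₀ − T_ss) e^(−t/τ). Set T = 51.2:
e^(−t/τ) = (51.2 − 54.982)/(15.0 − 54.982) = 0.094592
t = −344.26 · ln(0.094592) = 811.83 s.

812 s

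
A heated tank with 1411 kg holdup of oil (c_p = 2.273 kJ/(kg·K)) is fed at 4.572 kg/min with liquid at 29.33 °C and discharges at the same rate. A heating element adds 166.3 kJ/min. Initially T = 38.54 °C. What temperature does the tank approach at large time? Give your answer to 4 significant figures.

45.33 °C

Unsteady energy balance on the tank contents: M c_p dT/dt = ṁ c_p (T_in − T) + 166.3.
At steady state dT/dt = 0 ⇒ T_ss = T_in + Q̇/(ṁ c_p) = 29.33 + 166.3/(4.572·2.273) = 45.3325 °C.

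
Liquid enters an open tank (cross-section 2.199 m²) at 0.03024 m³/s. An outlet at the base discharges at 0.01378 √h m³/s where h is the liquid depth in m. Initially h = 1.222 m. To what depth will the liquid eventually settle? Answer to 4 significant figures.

4.816 m

A dh/dt = Q_in − 0.01378 √h. Steady state requires inflow = outflow:
Q_in = 0.01378 √h_ss ⇒ √h_ss = 0.03024/0.01378 = 2.19448.
h_ss = 2.19448² = 4.81576 m. (Since h₀ = 1.222 m < h_ss, the level will rise toward this value.)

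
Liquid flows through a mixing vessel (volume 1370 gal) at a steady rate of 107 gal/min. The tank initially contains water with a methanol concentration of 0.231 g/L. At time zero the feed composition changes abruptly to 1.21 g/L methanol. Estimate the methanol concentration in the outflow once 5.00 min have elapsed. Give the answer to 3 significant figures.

Transient balance on the dissolved component: V dC/dt = Q(C_in − C).
Rewrite as dC/dt + C/τ = C_in/τ, τ = V/Q = 12.804 min.
This is linear first-order; C(t) = C_in + (C₀ − C_in) e^(−t/τ).
C(5.00) = 1.21 + (0.231 − 1.21)·e^(−5.00/12.804) = 1.21 + (-0.97900)·0.67671 = 0.54750 g/L.

0.547 g/L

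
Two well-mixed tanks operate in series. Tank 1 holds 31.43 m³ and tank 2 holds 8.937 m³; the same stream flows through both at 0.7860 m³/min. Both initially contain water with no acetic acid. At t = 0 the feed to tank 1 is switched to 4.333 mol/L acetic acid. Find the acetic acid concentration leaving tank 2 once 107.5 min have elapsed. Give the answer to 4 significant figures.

Time constants: τᵢ = Vᵢ/Q for each well-mixed tank.
τ₁ = 31.43/0.7860 = 39.9873 min; τ₂ = 8.937/0.7860 = 11.3702 min.
Tank 1: C₁ = C_in(1 − e^(−t/τ₁)). Tank 2 (τ₁ ≠ τ₂): C₂ = C_in[1 − (τ₁ e^(−t/τ₁) − τ₂ e^(−t/τ₂))/(τ₁ − τ₂)].
At t = 107.5: e^(−t/τ₁) = 0.0679927, e^(−t/τ₂) = 7.83351e-05.
C₂ = 4.333·[1 − (39.9873·0.0679927 − 11.3702·7.83351e-05)/(28.6170)] = 4.333·0.905023 = 3.92147 mol/L.

3.921 mol/L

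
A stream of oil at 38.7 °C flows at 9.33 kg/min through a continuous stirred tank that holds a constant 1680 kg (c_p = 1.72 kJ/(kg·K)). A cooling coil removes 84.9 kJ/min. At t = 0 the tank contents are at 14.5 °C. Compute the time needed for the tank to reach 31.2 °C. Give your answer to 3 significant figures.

First-law balance (no shaft work): M c_p dT/dt = ṁ c_p (T_in − T) − 84.9.
τ = M/ṁ = 180.06 min; T_ss = T_in − Q̇/(ṁ c_p) = 33.409 °C.
T(t) = T_ss + (T₀ − T_ss) e^(−t/τ). Set T = 31.2:
e^(−t/τ) = (31.2 − 33.409)/(14.5 − 33.409) = 0.11685
t = −180.06 · ln(0.11685) = 386.58 min.

387 min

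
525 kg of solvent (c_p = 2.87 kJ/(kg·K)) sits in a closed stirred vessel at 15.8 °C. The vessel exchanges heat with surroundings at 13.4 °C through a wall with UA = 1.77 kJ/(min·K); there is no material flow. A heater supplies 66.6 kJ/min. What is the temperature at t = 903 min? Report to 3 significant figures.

38.8 °C

First-law balance (no shaft work): M c_p dT/dt = −UA(T − T_amb) + Q̇.
dT/dt = (T_ss − T)/τ with T_ss = T_amb + Q̇/UA = 13.4 + 66.6/1.77 = 51.027 °C, τ = M c_p/UA = 525·2.87/1.77 = 851.27 min.
This is linear first-order; T(t) = T_ss + (T₀ − T_ss) e^(−t/τ).
T(903) = 51.027 + (-35.227)·0.34619 = 38.832 °C.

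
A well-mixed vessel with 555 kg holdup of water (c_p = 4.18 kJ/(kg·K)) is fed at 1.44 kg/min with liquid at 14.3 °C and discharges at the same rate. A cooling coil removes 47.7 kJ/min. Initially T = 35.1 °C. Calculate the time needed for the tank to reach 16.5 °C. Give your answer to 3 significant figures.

402 min

Energy balance: M c_p dT/dt = ṁ c_p (T_in − T) − 47.7.
τ = M/ṁ = 385.42 min; T_ss = T_in − Q̇/(ṁ c_p) = 6.3754 °C.
T(t) = T_ss + (T₀ − T_ss) e^(−t/τ). Set T = 16.5:
e^(−t/τ) = (16.5 − 6.3754)/(35.1 − 6.3754) = 0.35247
t = −385.42 · ln(0.35247) = 401.91 min.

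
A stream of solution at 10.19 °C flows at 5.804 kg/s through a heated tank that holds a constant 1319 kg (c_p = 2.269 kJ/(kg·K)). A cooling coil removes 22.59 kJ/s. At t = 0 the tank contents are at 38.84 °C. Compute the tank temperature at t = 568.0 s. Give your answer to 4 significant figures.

M c_p dT/dt = ṁ c_p (T_in − T) − Q̇.
τ = M/ṁ = 227.257 s; T_ss = T_in − Q̇/(ṁ c_p) = 10.19 − 22.59/(5.804·2.269) = 8.47464 °C.
Integrating: T(t) = T_ss + (T₀ − T_ss) e^(−t/τ).
T(568.0) = 8.47464 + (30.3654)·e^(−568.0/227.257) = 8.47464 + (30.3654)·0.0821365 = 10.9687 °C.

10.97 °C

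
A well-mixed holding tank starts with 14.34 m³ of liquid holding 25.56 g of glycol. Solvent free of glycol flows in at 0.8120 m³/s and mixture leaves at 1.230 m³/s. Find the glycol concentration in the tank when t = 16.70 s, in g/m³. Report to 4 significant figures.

Let m(t) be the amount of glycol. Volume: V(t) = V₀ + (Q_in − Q_out) t = 14.34 − 0.418000 t; V(16.70) = 7.35940 m³.
Species balance (pure solvent in): dm/dt = −Q_out · m/V(t).
Separate: dm/m = −Q_out dt/V(t) ⇒ ln(m/m₀) = −(Q_out/(Q_in−Q_out)) ln(V/V₀).
m = m₀ (V₀/V)^(Q_out/(Q_in−Q_out)) = 25.56 × (14.34/7.35940)^(-2.94258) = 3.58984 g.
C = m/V = 3.58984/7.35940 = 0.487789 g/m³.

0.4878 g/m³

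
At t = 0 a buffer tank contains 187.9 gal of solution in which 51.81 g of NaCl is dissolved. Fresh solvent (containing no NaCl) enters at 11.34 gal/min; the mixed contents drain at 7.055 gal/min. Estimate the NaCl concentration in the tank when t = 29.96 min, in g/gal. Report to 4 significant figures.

0.06950 g/gal

Total volume: dV/dt = Q_in − Q_out = 4.28500 gal/min, so V(t) = 187.9 + 4.28500 t and V(29.96) = 316.279 gal.
Species balance (pure solvent in): dm/dt = −Q_out · m/V(t).
Separate: dm/m = −Q_out dt/V(t) ⇒ ln(m/m₀) = −(Q_out/(Q_in−Q_out)) ln(V/V₀).
m = m₀ (V₀/V)^(Q_out/(Q_in−Q_out)) = 51.81 × (187.9/316.279)^(1.64644) = 21.9828 g.
C = m/V = 21.9828/316.279 = 0.0695045 g/gal.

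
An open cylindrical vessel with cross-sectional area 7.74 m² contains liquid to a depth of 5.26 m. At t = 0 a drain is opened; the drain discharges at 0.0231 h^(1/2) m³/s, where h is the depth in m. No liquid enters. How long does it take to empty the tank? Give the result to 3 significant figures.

With no inflow, A dh/dt = −0.0231 √h.
This is separable: 2 d(√h)/dt = −0.0231/A, so √h = √h₀ − (0.0231/(2A)) t.
Set h = 0: 2√h₀ = (0.0231/A) t_empty ⇒ t_empty = 2A√h₀/0.0231.
t_empty = 2·7.74·√5.26/0.0231 = 15.480·2.2935/0.0231 = 1536.9 s.

1540 s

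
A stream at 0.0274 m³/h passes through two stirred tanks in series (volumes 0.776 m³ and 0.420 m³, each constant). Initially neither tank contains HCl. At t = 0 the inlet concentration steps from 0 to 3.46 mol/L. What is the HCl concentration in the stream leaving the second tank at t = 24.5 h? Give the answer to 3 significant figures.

Each tank obeys Vᵢ dCᵢ/dt = Q(Cᵢ₋₁ − Cᵢ), so τᵢ = Vᵢ/Q.
τ₁ = 0.776/0.0274 = 28.321 h; τ₂ = 0.420/0.0274 = 15.328 h.
Solving the cascade with C₁(0)=C₂(0)=0 gives C₂(t) = C_in[1 − (τ₁ e^(−t/τ₁) − τ₂ e^(−t/τ₂))/(τ₁ − τ₂)].
At t = 24.5: e^(−t/τ₁) = 0.42102, e^(−t/τ₂) = 0.20223.
C₂ = 3.46·[1 − (28.321·0.42102 − 15.328·0.20223)/(12.993)] = 3.46·0.32086 = 1.1102 mol/L.

1.11 mol/L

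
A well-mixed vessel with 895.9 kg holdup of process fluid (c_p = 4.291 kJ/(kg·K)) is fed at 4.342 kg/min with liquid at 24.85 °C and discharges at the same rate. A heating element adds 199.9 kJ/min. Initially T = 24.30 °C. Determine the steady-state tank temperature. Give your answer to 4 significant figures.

35.58 °C

M c_p dT/dt = ṁ c_p (T_in − T) + Q̇.
At steady state dT/dt = 0 ⇒ T_ss = T_in + Q̇/(ṁ c_p) = 24.85 + 199.9/(4.342·4.291) = 35.5791 °C.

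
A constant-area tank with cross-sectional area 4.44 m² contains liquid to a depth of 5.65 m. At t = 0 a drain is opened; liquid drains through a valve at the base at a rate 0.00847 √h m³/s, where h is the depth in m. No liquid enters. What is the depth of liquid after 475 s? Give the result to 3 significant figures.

3.70 m

With no inflow, A dh/dt = −0.00847 √h.
This is separable: 2 d(√h)/dt = −0.00847/A, so √h = √h₀ − (0.00847/(2A)) t.
√h = √5.65 − 0.00847·475/(2·4.44) = 2.3770 − 0.45307 = 1.9239.
h = 1.9239² = 3.7014 m.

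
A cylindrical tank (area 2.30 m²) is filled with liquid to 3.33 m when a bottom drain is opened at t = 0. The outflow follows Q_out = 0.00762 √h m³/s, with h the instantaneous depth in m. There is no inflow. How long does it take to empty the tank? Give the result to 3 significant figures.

1100 s

With no inflow, A dh/dt = −0.00762 √h.
∫ h^(−1/2) dh = −(0.00762/A) ∫ dt, giving 2√h = 2√h₀ − (0.00762/A) t.
Tank is empty when √h = 0: t_empty = 2A√h₀/0.00762.
t_empty = 2·2.30·√3.33/0.00762 = 4.6000·1.8248/0.00762 = 1101.6 s.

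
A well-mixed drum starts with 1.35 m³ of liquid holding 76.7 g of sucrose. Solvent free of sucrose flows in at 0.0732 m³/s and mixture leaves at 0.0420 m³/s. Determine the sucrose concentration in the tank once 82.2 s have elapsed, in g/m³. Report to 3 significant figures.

4.67 g/m³

Total volume: dV/dt = Q_in − Q_out = 0.031200 m³/s, so V(t) = 1.35 + 0.031200 t and V(82.2) = 3.9146 m³.
Species balance (pure solvent in): dm/dt = −Q_out · m/V(t).
dm/m = −Q_out dt/(V₀ + 0.031200 t); integrating gives ln(m/m₀) = −(Q_out/(Q_in−Q_out)) ln(V/V₀).
m = m₀ (V₀/V)^(Q_out/(Q_in−Q_out)) = 76.7 × (1.35/3.9146)^(1.3462) = 18.297 g.
C = m/V = 18.297/3.9146 = 4.6741 g/m³.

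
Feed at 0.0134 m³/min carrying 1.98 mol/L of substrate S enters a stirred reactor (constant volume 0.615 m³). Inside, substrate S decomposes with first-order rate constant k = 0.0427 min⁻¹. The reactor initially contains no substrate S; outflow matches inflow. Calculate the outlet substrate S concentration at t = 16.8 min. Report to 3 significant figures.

0.443 mol/L

Accumulation = in − out − consumed: V dC/dt = Q C_in − Q C − k V C.
dC/dt = (Q/V) C_in − (Q/V + k) C; effective rate a = Q/V + k = 0.021789 + 0.0427 = 0.064489 min⁻¹.
C_ss = Q C_in/(Q + kV) = 0.66898 mol/L; C(t) = C_ss + (C₀ − C_ss) e^(−a t).
C(16.8) = 0.66898 + (-0.66898)·e^(−0.064489·16.8) = 0.66898 + (-0.66898)·0.33844 = 0.44257 mol/L.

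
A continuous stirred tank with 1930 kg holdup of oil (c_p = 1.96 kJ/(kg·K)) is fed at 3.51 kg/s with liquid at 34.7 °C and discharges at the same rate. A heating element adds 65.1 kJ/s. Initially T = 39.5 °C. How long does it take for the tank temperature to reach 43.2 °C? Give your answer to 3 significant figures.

867 s

M c_p dT/dt = ṁ c_p (T_in − T) + Q̇.
τ = M/ṁ = 549.86 s; T_ss = T_in + Q̇/(ṁ c_p) = 44.163 °C.
T(t) = T_ss + (T₀ − T_ss) e^(−t/τ). Set T = 43.2:
e^(−t/τ) = (43.2 − 44.163)/(39.5 − 44.163) = 0.20648
t = −549.86 · ln(0.20648) = 867.43 s.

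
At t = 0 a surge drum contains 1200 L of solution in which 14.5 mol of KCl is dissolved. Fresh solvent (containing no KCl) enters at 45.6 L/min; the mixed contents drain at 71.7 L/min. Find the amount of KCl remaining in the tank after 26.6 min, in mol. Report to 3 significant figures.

Total volume: dV/dt = Q_in − Q_out = -26.100 L/min, so V(t) = 1200 − 26.100 t and V(26.6) = 505.74 L.
Solute balance: dm/dt = 0 − Q_out C = −Q_out m/V(t).
dm/m = −Q_out dt/(V₀ − 26.100 t); integrating gives ln(m/m₀) = −(Q_out/(Q_in−Q_out)) ln(V/V₀).
m = m₀ (V₀/V)^(Q_out/(Q_in−Q_out)) = 14.5 × (1200/505.74)^(-2.7471) = 1.3505 mol.

1.35 mol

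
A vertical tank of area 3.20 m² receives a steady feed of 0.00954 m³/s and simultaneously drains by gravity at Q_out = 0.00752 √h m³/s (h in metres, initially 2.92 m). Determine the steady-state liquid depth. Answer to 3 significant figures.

1.61 m

Level balance: A dh/dt = 0.00954 − 0.00752 √h. Setting dh/dt = 0:
Q_in = 0.00752 √h_ss ⇒ √h_ss = 0.00954/0.00752 = 1.2686.
h_ss = 1.2686² = 1.6094 m. (Since h₀ = 2.92 m > h_ss, the level will fall toward this value.)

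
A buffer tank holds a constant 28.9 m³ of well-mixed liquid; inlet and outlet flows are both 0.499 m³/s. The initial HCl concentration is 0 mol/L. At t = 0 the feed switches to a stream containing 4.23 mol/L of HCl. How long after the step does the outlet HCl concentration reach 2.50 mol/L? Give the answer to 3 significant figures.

51.8 s

Species balance: V dC/dt = Q(C_in − C) ⇒ τ = V/Q = 57.916 s.
C(t) = C_in + (C₀ − C_in) e^(−t/τ). Set C = 2.50 and solve for t:
e^(−t/τ) = (C − C_in)/(C₀ − C_in) = (2.50 − 4.23)/(0 − 4.23) = 0.40898
t = −τ ln(…) = 57.916 × 0.89408 = 51.781 s.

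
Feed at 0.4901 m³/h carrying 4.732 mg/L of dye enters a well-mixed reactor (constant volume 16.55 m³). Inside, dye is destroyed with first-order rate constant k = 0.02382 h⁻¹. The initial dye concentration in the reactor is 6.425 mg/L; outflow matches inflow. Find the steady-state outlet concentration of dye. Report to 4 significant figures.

2.623 mg/L

V dC/dt = Q(C_in − C) − k V C.
At steady state: 0 = Q C_in − (Q + kV) C_ss, so C_ss = Q C_in/(Q + kV).
C_ss = 0.4901·4.732/(0.4901 + 0.02382·16.55) = 2.31915/0.884321 = 2.62252 mg/L.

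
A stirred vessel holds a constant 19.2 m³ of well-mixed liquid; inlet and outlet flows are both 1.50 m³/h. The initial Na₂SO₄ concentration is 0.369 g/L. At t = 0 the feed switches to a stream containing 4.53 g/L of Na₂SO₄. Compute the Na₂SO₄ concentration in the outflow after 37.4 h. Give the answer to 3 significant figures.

Species balance on the tank: V dC/dt = Q(C_in − C).
Rewrite as dC/dt + C/τ = C_in/τ, τ = V/Q = 12.800 h.
C approaches C_in exponentially: C(t) = C_in + (C₀ − C_in) e^(−t/τ).
C(37.4) = 4.53 + (0.369 − 4.53)·e^(−37.4/12.800) = 4.53 + (-4.1610)·0.053833 = 4.3060 g/L.

4.31 g/L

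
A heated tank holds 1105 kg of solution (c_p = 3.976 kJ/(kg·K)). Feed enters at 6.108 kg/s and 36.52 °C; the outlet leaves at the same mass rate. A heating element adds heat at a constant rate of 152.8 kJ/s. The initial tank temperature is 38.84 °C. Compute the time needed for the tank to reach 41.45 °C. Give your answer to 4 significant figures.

M c_p dT/dt = ṁ c_p (T_in − T) + Q̇.
τ = M/ṁ = 180.910 s; T_ss = T_in + Q̇/(ṁ c_p) = 42.8118 °C.
T(t) = T_ss + (T₀ − T_ss) e^(−t/τ). Set T = 41.45:
e^(−t/τ) = (41.45 − 42.8118)/(38.84 − 42.8118) = 0.342875
t = −180.910 · ln(0.342875) = 193.645 s.

193.6 s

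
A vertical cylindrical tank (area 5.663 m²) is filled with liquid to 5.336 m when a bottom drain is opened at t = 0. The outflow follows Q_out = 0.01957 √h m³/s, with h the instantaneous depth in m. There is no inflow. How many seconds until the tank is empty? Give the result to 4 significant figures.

1337 s

With no inflow, A dh/dt = −0.01957 √h.
∫ h^(−1/2) dh = −(0.01957/A) ∫ dt, giving 2√h = 2√h₀ − (0.01957/A) t.
Set h = 0: 2√h₀ = (0.01957/A) t_empty ⇒ t_empty = 2A√h₀/0.01957.
t_empty = 2·5.663·√5.336/0.01957 = 11.3260·2.30998/0.01957 = 1336.88 s.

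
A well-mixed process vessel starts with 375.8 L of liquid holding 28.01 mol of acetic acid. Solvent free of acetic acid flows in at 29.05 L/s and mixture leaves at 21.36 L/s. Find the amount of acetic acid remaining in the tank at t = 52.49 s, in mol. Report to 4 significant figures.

3.692 mol

Total volume: dV/dt = Q_in − Q_out = 7.69000 L/s, so V(t) = 375.8 + 7.69000 t and V(52.49) = 779.448 L.
No acetic acid enters, so dm/dt = −Q_out · (m/V).
dm/m = −Q_out dt/(V₀ + 7.69000 t); integrating gives ln(m/m₀) = −(Q_out/(Q_in−Q_out)) ln(V/V₀).
m = m₀ (V₀/V)^(Q_out/(Q_in−Q_out)) = 28.01 × (375.8/779.448)^(2.77763) = 3.69211 mol.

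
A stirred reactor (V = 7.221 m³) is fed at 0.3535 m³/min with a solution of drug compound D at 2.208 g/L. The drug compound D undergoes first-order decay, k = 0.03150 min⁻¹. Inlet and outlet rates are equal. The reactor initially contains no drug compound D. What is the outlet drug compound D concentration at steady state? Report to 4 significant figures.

Species balance: V dC/dt = Q C_in − Q C − k V C.
Steady state (dC/dt = 0): C_ss = Q C_in/(Q + kV) = C_in/(1 + kV/Q).
C_ss = 0.3535·2.208/(0.3535 + 0.03150·7.221) = 0.780528/0.580962 = 1.34351 g/L.

1.344 g/L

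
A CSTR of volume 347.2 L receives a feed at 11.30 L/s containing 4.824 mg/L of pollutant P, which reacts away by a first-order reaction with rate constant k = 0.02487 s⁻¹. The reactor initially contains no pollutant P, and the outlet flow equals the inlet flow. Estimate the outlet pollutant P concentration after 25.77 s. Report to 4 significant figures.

2.112 mg/L

Accumulation = in − out − consumed: V dC/dt = Q C_in − Q C − k V C.
dC/dt = (Q/V) C_in − (Q/V + k) C; effective rate a = Q/V + k = 0.0325461 + 0.02487 = 0.0574161 s⁻¹.
C_ss = Q C_in/(Q + kV) = 2.73447 mg/L; C(t) = C_ss + (C₀ − C_ss) e^(−a t).
C(25.77) = 2.73447 + (-2.73447)·e^(−0.0574161·25.77) = 2.73447 + (-2.73447)·0.227726 = 2.11176 mg/L.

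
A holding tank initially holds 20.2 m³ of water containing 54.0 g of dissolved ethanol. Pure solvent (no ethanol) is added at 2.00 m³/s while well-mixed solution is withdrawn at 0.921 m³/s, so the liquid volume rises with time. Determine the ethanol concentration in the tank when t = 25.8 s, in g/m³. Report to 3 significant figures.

Total volume: dV/dt = Q_in − Q_out = 1.0790 m³/s, so V(t) = 20.2 + 1.0790 t and V(25.8) = 48.038 m³.
Species balance (pure solvent in): dm/dt = −Q_out · m/V(t).
Separate: dm/m = −Q_out dt/V(t) ⇒ ln(m/m₀) = −(Q_out/(Q_in−Q_out)) ln(V/V₀).
m = m₀ (V₀/V)^(Q_out/(Q_in−Q_out)) = 54.0 × (20.2/48.038)^(0.85357) = 25.778 g.
C = m/V = 25.778/48.038 = 0.53662 g/m³.

0.537 g/m³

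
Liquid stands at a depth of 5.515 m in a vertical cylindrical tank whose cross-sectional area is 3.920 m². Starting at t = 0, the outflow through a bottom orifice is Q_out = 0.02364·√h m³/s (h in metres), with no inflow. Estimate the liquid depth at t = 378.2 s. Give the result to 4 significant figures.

1.459 m

Mass balance (ρ constant): A dh/dt = −0.02364 √h.
Separate and integrate: 2(√h − √h₀) = −(0.02364/A) t.
√h = √5.515 − 0.02364·378.2/(2·3.920) = 2.34840 − 1.14039 = 1.20801.
h = 1.20801² = 1.45930 m.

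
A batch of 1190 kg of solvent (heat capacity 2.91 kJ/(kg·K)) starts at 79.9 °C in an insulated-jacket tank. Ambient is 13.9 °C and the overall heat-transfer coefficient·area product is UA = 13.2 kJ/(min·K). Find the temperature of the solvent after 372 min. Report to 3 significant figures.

M c_p dT/dt = −UA(T − T_amb).
dT/dt = (T_ss − T)/τ with T_ss = T_amb = 13.900 °C, τ = M c_p/UA = 1190·2.91/13.2 = 262.34 min.
T approaches T_ss exponentially: T(t) = T_ss + (T₀ − T_ss) e^(−t/τ).
T(372) = 13.900 + (66.000)·0.24220 = 29.885 °C.

29.9 °C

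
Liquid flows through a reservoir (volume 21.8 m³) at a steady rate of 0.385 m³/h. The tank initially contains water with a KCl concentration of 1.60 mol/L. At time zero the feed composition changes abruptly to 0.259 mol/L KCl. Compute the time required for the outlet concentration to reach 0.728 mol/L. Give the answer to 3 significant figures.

Transient balance on the dissolved component: V dC/dt = Q(C_in − C), so τ = V/Q = 56.623 h.
C(t) = C_in + (C₀ − C_in) e^(−t/τ). Set C = 0.728 and solve for t:
e^(−t/τ) = (C − C_in)/(C₀ − C_in) = (0.728 − 0.259)/(1.60 − 0.259) = 0.34974
t = −τ ln(…) = 56.623 × 1.0506 = 59.487 h.

59.5 h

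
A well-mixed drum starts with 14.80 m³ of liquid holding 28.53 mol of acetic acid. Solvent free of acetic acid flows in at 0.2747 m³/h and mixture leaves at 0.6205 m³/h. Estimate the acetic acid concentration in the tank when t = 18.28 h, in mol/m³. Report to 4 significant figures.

1.238 mol/m³

Let m(t) be the amount of acetic acid. Volume: V(t) = V₀ + (Q_in − Q_out) t = 14.80 − 0.345800 t; V(18.28) = 8.47878 m³.
No acetic acid enters, so dm/dt = −Q_out · (m/V).
dm/m = −Q_out dt/(V₀ − 0.345800 t); integrating gives ln(m/m₀) = −(Q_out/(Q_in−Q_out)) ln(V/V₀).
m = m₀ (V₀/V)^(Q_out/(Q_in−Q_out)) = 28.53 × (14.80/8.47878)^(-1.79439) = 10.5000 mol.
C = m/V = 10.5000/8.47878 = 1.23838 mol/m³.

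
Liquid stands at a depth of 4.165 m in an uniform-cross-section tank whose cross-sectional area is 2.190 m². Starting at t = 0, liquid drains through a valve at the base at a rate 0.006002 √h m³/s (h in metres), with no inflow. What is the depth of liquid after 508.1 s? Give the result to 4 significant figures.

1.808 m

Volume balance on the tank: A dh/dt = −0.006002 √h.
Separate and integrate: 2(√h − √h₀) = −(0.006002/A) t.
√h = √4.165 − 0.006002·508.1/(2·2.190) = 2.04083 − 0.696259 = 1.34457.
h = 1.34457² = 1.80788 m.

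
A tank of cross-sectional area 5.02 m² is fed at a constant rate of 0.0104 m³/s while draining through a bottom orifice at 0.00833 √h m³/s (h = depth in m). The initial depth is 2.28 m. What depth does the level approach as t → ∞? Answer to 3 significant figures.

Level balance: A dh/dt = 0.0104 − 0.00833 √h. Setting dh/dt = 0:
Q_in = 0.00833 √h_ss ⇒ √h_ss = 0.0104/0.00833 = 1.2485.
h_ss = 1.2485² = 1.5588 m. (Since h₀ = 2.28 m > h_ss, the level will fall toward this value.)

1.56 m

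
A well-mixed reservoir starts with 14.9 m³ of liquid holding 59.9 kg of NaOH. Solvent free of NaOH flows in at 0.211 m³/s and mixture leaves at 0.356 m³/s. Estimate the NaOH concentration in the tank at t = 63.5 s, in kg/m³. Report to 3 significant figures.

0.991 kg/m³

Total volume: dV/dt = Q_in − Q_out = -0.14500 m³/s, so V(t) = 14.9 − 0.14500 t and V(63.5) = 5.6925 m³.
No NaOH enters, so dm/dt = −Q_out · (m/V).
Separate: dm/m = −Q_out dt/V(t) ⇒ ln(m/m₀) = −(Q_out/(Q_in−Q_out)) ln(V/V₀).
m = m₀ (V₀/V)^(Q_out/(Q_in−Q_out)) = 59.9 × (14.9/5.6925)^(-2.4552) = 5.6422 kg.
C = m/V = 5.6422/5.6925 = 0.99117 kg/m³.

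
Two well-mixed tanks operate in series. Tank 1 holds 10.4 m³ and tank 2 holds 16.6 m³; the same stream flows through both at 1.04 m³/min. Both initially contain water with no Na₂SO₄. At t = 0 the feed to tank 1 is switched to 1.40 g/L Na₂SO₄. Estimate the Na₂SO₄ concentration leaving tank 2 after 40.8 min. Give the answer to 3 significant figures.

1.15 g/L

Each tank obeys Vᵢ dCᵢ/dt = Q(Cᵢ₋₁ − Cᵢ), so τᵢ = Vᵢ/Q.
τ₁ = 10.4/1.04 = 10.000 min; τ₂ = 16.6/1.04 = 15.962 min.
Tank 1: C₁ = C_in(1 − e^(−t/τ₁)). Tank 2 (τ₁ ≠ τ₂): C₂ = C_in[1 − (τ₁ e^(−t/τ₁) − τ₂ e^(−t/τ₂))/(τ₁ − τ₂)].
At t = 40.8: e^(−t/τ₁) = 0.016907, e^(−t/τ₂) = 0.077603.
C₂ = 1.40·[1 − (10.000·0.016907 − 15.962·0.077603)/(-5.9615)] = 1.40·0.82058 = 1.1488 g/L.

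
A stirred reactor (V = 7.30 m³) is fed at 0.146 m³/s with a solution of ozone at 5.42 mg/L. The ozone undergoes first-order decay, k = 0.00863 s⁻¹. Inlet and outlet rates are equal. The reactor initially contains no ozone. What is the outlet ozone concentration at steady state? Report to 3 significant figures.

3.79 mg/L

V dC/dt = Q(C_in − C) − k V C.
Steady state (dC/dt = 0): C_ss = Q C_in/(Q + kV) = C_in/(1 + kV/Q).
C_ss = 0.146·5.42/(0.146 + 0.00863·7.30) = 0.79132/0.20900 = 3.7862 mg/L.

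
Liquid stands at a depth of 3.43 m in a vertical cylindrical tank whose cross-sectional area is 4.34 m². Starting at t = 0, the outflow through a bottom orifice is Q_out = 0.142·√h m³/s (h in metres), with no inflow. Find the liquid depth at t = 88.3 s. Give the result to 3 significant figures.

0.166 m

With no inflow, A dh/dt = −0.142 √h.
This is separable: 2 d(√h)/dt = −0.142/A, so √h = √h₀ − (0.142/(2A)) t.
√h = √3.43 − 0.142·88.3/(2·4.34) = 1.8520 − 1.4445 = 0.40749.
h = 0.40749² = 0.16605 m.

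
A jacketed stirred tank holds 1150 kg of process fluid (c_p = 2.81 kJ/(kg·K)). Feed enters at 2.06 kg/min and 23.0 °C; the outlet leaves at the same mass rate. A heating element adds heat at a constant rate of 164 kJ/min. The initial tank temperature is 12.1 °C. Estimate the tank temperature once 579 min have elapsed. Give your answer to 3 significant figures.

37.4 °C

Unsteady energy balance on the tank contents: M c_p dT/dt = ṁ c_p (T_in − T) + 164.
Rearrange: dT/dt = (T_ss − T)/τ with τ = M/ṁ = 558.25 min and T_ss = T_in + Q̇/(ṁ c_p) = 51.332 °C.
This is linear first-order; T(t) = T_ss + (T₀ − T_ss) e^(−t/τ).
T(579) = 51.332 + (-39.232)·e^(−579/558.25) = 51.332 + (-39.232)·0.35446 = 37.426 °C.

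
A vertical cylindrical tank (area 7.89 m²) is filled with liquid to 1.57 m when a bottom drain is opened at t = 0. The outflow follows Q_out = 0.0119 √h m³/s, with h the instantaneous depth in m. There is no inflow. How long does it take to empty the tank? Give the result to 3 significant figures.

1660 s

With no inflow, A dh/dt = −0.0119 √h.
Separate and integrate: 2(√h − √h₀) = −(0.0119/A) t.
Tank is empty when √h = 0: t_empty = 2A√h₀/0.0119.
t_empty = 2·7.89·√1.57/0.0119 = 15.780·1.2530/0.0119 = 1661.5 s.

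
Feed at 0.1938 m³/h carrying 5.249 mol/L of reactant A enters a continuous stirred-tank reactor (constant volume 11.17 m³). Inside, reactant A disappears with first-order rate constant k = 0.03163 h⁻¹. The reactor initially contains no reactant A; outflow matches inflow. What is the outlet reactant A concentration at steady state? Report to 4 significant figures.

Species balance: V dC/dt = Q C_in − Q C − k V C.
Steady state (dC/dt = 0): C_ss = Q C_in/(Q + kV) = C_in/(1 + kV/Q).
C_ss = 0.1938·5.249/(0.1938 + 0.03163·11.17) = 1.01726/0.547107 = 1.85934 mol/L.

1.859 mol/L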